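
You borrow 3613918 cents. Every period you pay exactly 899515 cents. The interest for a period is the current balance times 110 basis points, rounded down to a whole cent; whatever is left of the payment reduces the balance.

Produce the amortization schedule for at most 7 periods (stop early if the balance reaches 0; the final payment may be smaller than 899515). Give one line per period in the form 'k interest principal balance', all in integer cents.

1. interest=⌊3613918·110/10000⌋=39753; principal=899515-39753=859762; balance=3613918-859762=2754156
2. interest=⌊2754156·110/10000⌋=30295; principal=899515-30295=869220; balance=2754156-869220=1884936
3. interest=⌊1884936·110/10000⌋=20734; principal=899515-20734=878781; balance=1884936-878781=1006155
4. interest=⌊1006155·110/10000⌋=11067; principal=899515-11067=888448; balance=1006155-888448=117707
5. interest=⌊117707·110/10000⌋=1294; principal=min(899515-1294,117707)=117707; balance=117707-117707=0

1 39753 859762 2754156
2 30295 869220 1884936
3 20734 878781 1006155
4 11067 888448 117707
5 1294 117707 0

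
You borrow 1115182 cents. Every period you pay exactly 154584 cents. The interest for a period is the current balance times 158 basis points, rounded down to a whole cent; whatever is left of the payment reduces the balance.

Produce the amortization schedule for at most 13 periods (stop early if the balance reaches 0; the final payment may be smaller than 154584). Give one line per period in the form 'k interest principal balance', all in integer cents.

1 17619 136965 978217
2 15455 139129 839088
3 13257 141327 697761
4 11024 143560 554201
5 8756 145828 408373
6 6452 148132 260241
7 4111 150473 109768
8 1734 109768 0

1. interest=⌊1115182·158/10000⌋=17619; principal=154584-17619=136965; balance=1115182-136965=978217
2. interest=⌊978217·158/10000⌋=15455; principal=154584-15455=139129; balance=978217-139129=839088
3. interest=⌊839088·158/10000⌋=13257; principal=154584-13257=141327; balance=839088-141327=697761
4. interest=⌊697761·158/10000⌋=11024; principal=154584-11024=143560; balance=697761-143560=554201
5. interest=⌊554201·158/10000⌋=8756; principal=154584-8756=145828; balance=554201-145828=408373
6. interest=⌊408373·158/10000⌋=6452; principal=154584-6452=148132; balance=408373-148132=260241
7. interest=⌊260241·158/10000⌋=4111; principal=154584-4111=150473; balance=260241-150473=109768
8. interest=⌊109768·158/10000⌋=1734; principal=min(154584-1734,109768)=109768; balance=109768-109768=0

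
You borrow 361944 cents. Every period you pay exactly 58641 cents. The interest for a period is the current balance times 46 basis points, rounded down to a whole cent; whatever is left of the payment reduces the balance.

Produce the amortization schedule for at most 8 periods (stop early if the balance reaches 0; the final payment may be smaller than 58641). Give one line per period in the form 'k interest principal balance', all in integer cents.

1. interest=⌊361944·46/10000⌋=1664; principal=58641-1664=56977; balance=361944-56977=304967
2. interest=⌊304967·46/10000⌋=1402; principal=58641-1402=57239; balance=304967-57239=247728
3. interest=⌊247728·46/10000⌋=1139; principal=58641-1139=57502; balance=247728-57502=190226
4. interest=⌊190226·46/10000⌋=875; principal=58641-875=57766; balance=190226-57766=132460
5. interest=⌊132460·46/10000⌋=609; principal=58641-609=58032; balance=132460-58032=74428
6. interest=⌊74428·46/10000⌋=342; principal=58641-342=58299; balance=74428-58299=16129
7. interest=⌊16129·46/10000⌋=74; principal=min(58641-74,16129)=16129; balance=16129-16129=0

1 1664 56977 304967
2 1402 57239 247728
3 1139 57502 190226
4 875 57766 132460
5 609 58032 74428
6 342 58299 16129
7 74 16129 0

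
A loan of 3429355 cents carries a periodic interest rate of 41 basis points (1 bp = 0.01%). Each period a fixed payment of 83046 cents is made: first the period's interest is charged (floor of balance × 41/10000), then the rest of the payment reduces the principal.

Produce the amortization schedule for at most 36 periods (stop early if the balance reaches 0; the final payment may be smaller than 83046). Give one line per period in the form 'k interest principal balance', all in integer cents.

1 14060 68986 3360369
2 13777 69269 3291100
3 13493 69553 3221547
4 13208 69838 3151709
5 12922 70124 3081585
6 12634 70412 3011173
7 12345 70701 2940472
8 12055 70991 2869481
9 11764 71282 2798199
10 11472 71574 2726625
11 11179 71867 2654758
12 10884 72162 2582596
13 10588 72458 2510138
14 10291 72755 2437383
15 9993 73053 2364330
16 9693 73353 2290977
17 9393 73653 2217324
18 9091 73955 2143369
19 8787 74259 2069110
20 8483 74563 1994547
21 8177 74869 1919678
22 7870 75176 1844502
23 7562 75484 1769018
24 7252 75794 1693224
25 6942 76104 1617120
26 6630 76416 1540704
27 6316 76730 1463974
28 6002 77044 1386930
29 5686 77360 1309570
30 5369 77677 1231893
31 5050 77996 1153897
32 4730 78316 1075581
33 4409 78637 996944
34 4087 78959 917985
35 3763 79283 838702
36 3438 79608 759094

1. interest=⌊3429355·41/10000⌋=14060; principal=83046-14060=68986; balance=3429355-68986=3360369
2. interest=⌊3360369·41/10000⌋=13777; principal=83046-13777=69269; balance=3360369-69269=3291100
3. interest=⌊3291100·41/10000⌋=13493; principal=83046-13493=69553; balance=3291100-69553=3221547
4. interest=⌊3221547·41/10000⌋=13208; principal=83046-13208=69838; balance=3221547-69838=3151709
5. interest=⌊3151709·41/10000⌋=12922; principal=83046-12922=70124; balance=3151709-70124=3081585
6. interest=⌊3081585·41/10000⌋=12634; principal=83046-12634=70412; balance=3081585-70412=3011173
7. interest=⌊3011173·41/10000⌋=12345; principal=83046-12345=70701; balance=3011173-70701=2940472
8. interest=⌊2940472·41/10000⌋=12055; principal=83046-12055=70991; balance=2940472-70991=2869481
9. interest=⌊2869481·41/10000⌋=11764; principal=83046-11764=71282; balance=2869481-71282=2798199
10. interest=⌊2798199·41/10000⌋=11472; principal=83046-11472=71574; balance=2798199-71574=2726625
11. interest=⌊2726625·41/10000⌋=11179; principal=83046-11179=71867; balance=2726625-71867=2654758
12. interest=⌊2654758·41/10000⌋=10884; principal=83046-10884=72162; balance=2654758-72162=2582596
13. interest=⌊2582596·41/10000⌋=10588; principal=83046-10588=72458; balance=2582596-72458=2510138
14. interest=⌊2510138·41/10000⌋=10291; principal=83046-10291=72755; balance=2510138-72755=2437383
15. interest=⌊2437383·41/10000⌋=9993; principal=83046-9993=73053; balance=2437383-73053=2364330
16. interest=⌊2364330·41/10000⌋=9693; principal=83046-9693=73353; balance=2364330-73353=2290977
17. interest=⌊2290977·41/10000⌋=9393; principal=83046-9393=73653; balance=2290977-73653=2217324
18. interest=⌊2217324·41/10000⌋=9091; principal=83046-9091=73955; balance=2217324-73955=2143369
19. interest=⌊2143369·41/10000⌋=8787; principal=83046-8787=74259; balance=2143369-74259=2069110
20. interest=⌊2069110·41/10000⌋=8483; principal=83046-8483=74563; balance=2069110-74563=1994547
21. interest=⌊1994547·41/10000⌋=8177; principal=83046-8177=74869; balance=1994547-74869=1919678
22. interest=⌊1919678·41/10000⌋=7870; principal=83046-7870=75176; balance=1919678-75176=1844502
23. interest=⌊1844502·41/10000⌋=7562; principal=83046-7562=75484; balance=1844502-75484=1769018
24. interest=⌊1769018·41/10000⌋=7252; principal=83046-7252=75794; balance=1769018-75794=1693224
25. interest=⌊1693224·41/10000⌋=6942; principal=83046-6942=76104; balance=1693224-76104=1617120
26. interest=⌊1617120·41/10000⌋=6630; principal=83046-6630=76416; balance=1617120-76416=1540704
27. interest=⌊1540704·41/10000⌋=6316; principal=83046-6316=76730; balance=1540704-76730=1463974
28. interest=⌊1463974·41/10000⌋=6002; principal=83046-6002=77044; balance=1463974-77044=1386930
29. interest=⌊1386930·41/10000⌋=5686; principal=83046-5686=77360; balance=1386930-77360=1309570
30. interest=⌊1309570·41/10000⌋=5369; principal=83046-5369=77677; balance=1309570-77677=1231893
31. interest=⌊1231893·41/10000⌋=5050; principal=83046-5050=77996; balance=1231893-77996=1153897
32. interest=⌊1153897·41/10000⌋=4730; principal=83046-4730=78316; balance=1153897-78316=1075581
33. interest=⌊1075581·41/10000⌋=4409; principal=83046-4409=78637; balance=1075581-78637=996944
34. interest=⌊996944·41/10000⌋=4087; principal=83046-4087=78959; balance=996944-78959=917985
35. interest=⌊917985·41/10000⌋=3763; principal=83046-3763=79283; balance=917985-79283=838702
36. interest=⌊838702·41/10000⌋=3438; principal=83046-3438=79608; balance=838702-79608=759094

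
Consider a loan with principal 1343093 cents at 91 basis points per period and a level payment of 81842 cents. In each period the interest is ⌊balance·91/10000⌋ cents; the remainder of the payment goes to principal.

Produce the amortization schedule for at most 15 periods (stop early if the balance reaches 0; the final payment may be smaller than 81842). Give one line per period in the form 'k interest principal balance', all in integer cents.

1 12222 69620 1273473
2 11588 70254 1203219
3 10949 70893 1132326
4 10304 71538 1060788
5 9653 72189 988599
6 8996 72846 915753
7 8333 73509 842244
8 7664 74178 768066
9 6989 74853 693213
10 6308 75534 617679
11 5620 76222 541457
12 4927 76915 464542
13 4227 77615 386927
14 3521 78321 308606
15 2808 79034 229572

1. interest=⌊1343093·91/10000⌋=12222; principal=81842-12222=69620; balance=1343093-69620=1273473
2. interest=⌊1273473·91/10000⌋=11588; principal=81842-11588=70254; balance=1273473-70254=1203219
3. interest=⌊1203219·91/10000⌋=10949; principal=81842-10949=70893; balance=1203219-70893=1132326
4. interest=⌊1132326·91/10000⌋=10304; principal=81842-10304=71538; balance=1132326-71538=1060788
5. interest=⌊1060788·91/10000⌋=9653; principal=81842-9653=72189; balance=1060788-72189=988599
6. interest=⌊988599·91/10000⌋=8996; principal=81842-8996=72846; balance=988599-72846=915753
7. interest=⌊915753·91/10000⌋=8333; principal=81842-8333=73509; balance=915753-73509=842244
8. interest=⌊842244·91/10000⌋=7664; principal=81842-7664=74178; balance=842244-74178=768066
9. interest=⌊768066·91/10000⌋=6989; principal=81842-6989=74853; balance=768066-74853=693213
10. interest=⌊693213·91/10000⌋=6308; principal=81842-6308=75534; balance=693213-75534=617679
11. interest=⌊617679·91/10000⌋=5620; principal=81842-5620=76222; balance=617679-76222=541457
12. interest=⌊541457·91/10000⌋=4927; principal=81842-4927=76915; balance=541457-76915=464542
13. interest=⌊464542·91/10000⌋=4227; principal=81842-4227=77615; balance=464542-77615=386927
14. interest=⌊386927·91/10000⌋=3521; principal=81842-3521=78321; balance=386927-78321=308606
15. interest=⌊308606·91/10000⌋=2808; principal=81842-2808=79034; balance=308606-79034=229572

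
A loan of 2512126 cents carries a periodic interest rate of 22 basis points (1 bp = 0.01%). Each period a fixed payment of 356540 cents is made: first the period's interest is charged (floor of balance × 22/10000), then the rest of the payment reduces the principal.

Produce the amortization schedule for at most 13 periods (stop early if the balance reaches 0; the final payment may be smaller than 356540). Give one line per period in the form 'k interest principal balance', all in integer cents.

1. interest=⌊2512126·22/10000⌋=5526; principal=356540-5526=351014; balance=2512126-351014=2161112
2. interest=⌊2161112·22/10000⌋=4754; principal=356540-4754=351786; balance=2161112-351786=1809326
3. interest=⌊1809326·22/10000⌋=3980; principal=356540-3980=352560; balance=1809326-352560=1456766
4. interest=⌊1456766·22/10000⌋=3204; principal=356540-3204=353336; balance=1456766-353336=1103430
5. interest=⌊1103430·22/10000⌋=2427; principal=356540-2427=354113; balance=1103430-354113=749317
6. interest=⌊749317·22/10000⌋=1648; principal=356540-1648=354892; balance=749317-354892=394425
7. interest=⌊394425·22/10000⌋=867; principal=356540-867=355673; balance=394425-355673=38752
8. interest=⌊38752·22/10000⌋=85; principal=min(356540-85,38752)=38752; balance=38752-38752=0

1 5526 351014 2161112
2 4754 351786 1809326
3 3980 352560 1456766
4 3204 353336 1103430
5 2427 354113 749317
6 1648 354892 394425
7 867 355673 38752
8 85 38752 0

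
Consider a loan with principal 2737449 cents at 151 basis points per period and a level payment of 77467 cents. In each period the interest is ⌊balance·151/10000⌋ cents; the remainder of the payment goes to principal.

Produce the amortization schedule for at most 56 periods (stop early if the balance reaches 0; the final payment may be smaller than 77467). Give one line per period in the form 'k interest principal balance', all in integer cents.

1. interest=⌊2737449·151/10000⌋=41335; principal=77467-41335=36132; balance=2737449-36132=2701317
2. interest=⌊2701317·151/10000⌋=40789; principal=77467-40789=36678; balance=2701317-36678=2664639
3. interest=⌊2664639·151/10000⌋=40236; principal=77467-40236=37231; balance=2664639-37231=2627408
4. interest=⌊2627408·151/10000⌋=39673; principal=77467-39673=37794; balance=2627408-37794=2589614
5. interest=⌊2589614·151/10000⌋=39103; principal=77467-39103=38364; balance=2589614-38364=2551250
6. interest=⌊2551250·151/10000⌋=38523; principal=77467-38523=38944; balance=2551250-38944=2512306
7. interest=⌊2512306·151/10000⌋=37935; principal=77467-37935=39532; balance=2512306-39532=2472774
8. interest=⌊2472774·151/10000⌋=37338; principal=77467-37338=40129; balance=2472774-40129=2432645
9. interest=⌊2432645·151/10000⌋=36732; principal=77467-36732=40735; balance=2432645-40735=2391910
10. interest=⌊2391910·151/10000⌋=36117; principal=77467-36117=41350; balance=2391910-41350=2350560
11. interest=⌊2350560·151/10000⌋=35493; principal=77467-35493=41974; balance=2350560-41974=2308586
12. interest=⌊2308586·151/10000⌋=34859; principal=77467-34859=42608; balance=2308586-42608=2265978
13. interest=⌊2265978·151/10000⌋=34216; principal=77467-34216=43251; balance=2265978-43251=2222727
14. interest=⌊2222727·151/10000⌋=33563; principal=77467-33563=43904; balance=2222727-43904=2178823
15. interest=⌊2178823·151/10000⌋=32900; principal=77467-32900=44567; balance=2178823-44567=2134256
16. interest=⌊2134256·151/10000⌋=32227; principal=77467-32227=45240; balance=2134256-45240=2089016
17. interest=⌊2089016·151/10000⌋=31544; principal=77467-31544=45923; balance=2089016-45923=2043093
18. interest=⌊2043093·151/10000⌋=30850; principal=77467-30850=46617; balance=2043093-46617=1996476
19. interest=⌊1996476·151/10000⌋=30146; principal=77467-30146=47321; balance=1996476-47321=1949155
20. interest=⌊1949155·151/10000⌋=29432; principal=77467-29432=48035; balance=1949155-48035=1901120
21. interest=⌊1901120·151/10000⌋=28706; principal=77467-28706=48761; balance=1901120-48761=1852359
22. interest=⌊1852359·151/10000⌋=27970; principal=77467-27970=49497; balance=1852359-49497=1802862
23. interest=⌊1802862·151/10000⌋=27223; principal=77467-27223=50244; balance=1802862-50244=1752618
24. interest=⌊1752618·151/10000⌋=26464; principal=77467-26464=51003; balance=1752618-51003=1701615
25. interest=⌊1701615·151/10000⌋=25694; principal=77467-25694=51773; balance=1701615-51773=1649842
26. interest=⌊1649842·151/10000⌋=24912; principal=77467-24912=52555; balance=1649842-52555=1597287
27. interest=⌊1597287·151/10000⌋=24119; principal=77467-24119=53348; balance=1597287-53348=1543939
28. interest=⌊1543939·151/10000⌋=23313; principal=77467-23313=54154; balance=1543939-54154=1489785
29. interest=⌊1489785·151/10000⌋=22495; principal=77467-22495=54972; balance=1489785-54972=1434813
30. interest=⌊1434813·151/10000⌋=21665; principal=77467-21665=55802; balance=1434813-55802=1379011
31. interest=⌊1379011·151/10000⌋=20823; principal=77467-20823=56644; balance=1379011-56644=1322367
32. interest=⌊1322367·151/10000⌋=19967; principal=77467-19967=57500; balance=1322367-57500=1264867
33. interest=⌊1264867·151/10000⌋=19099; principal=77467-19099=58368; balance=1264867-58368=1206499
34. interest=⌊1206499·151/10000⌋=18218; principal=77467-18218=59249; balance=1206499-59249=1147250
35. interest=⌊1147250·151/10000⌋=17323; principal=77467-17323=60144; balance=1147250-60144=1087106
36. interest=⌊1087106·151/10000⌋=16415; principal=77467-16415=61052; balance=1087106-61052=1026054
37. interest=⌊1026054·151/10000⌋=15493; principal=77467-15493=61974; balance=1026054-61974=964080
38. interest=⌊964080·151/10000⌋=14557; principal=77467-14557=62910; balance=964080-62910=901170
39. interest=⌊901170·151/10000⌋=13607; principal=77467-13607=63860; balance=901170-63860=837310
40. interest=⌊837310·151/10000⌋=12643; principal=77467-12643=64824; balance=837310-64824=772486
41. interest=⌊772486·151/10000⌋=11664; principal=77467-11664=65803; balance=772486-65803=706683
42. interest=⌊706683·151/10000⌋=10670; principal=77467-10670=66797; balance=706683-66797=639886
43. interest=⌊639886·151/10000⌋=9662; principal=77467-9662=67805; balance=639886-67805=572081
44. interest=⌊572081·151/10000⌋=8638; principal=77467-8638=68829; balance=572081-68829=503252
45. interest=⌊503252·151/10000⌋=7599; principal=77467-7599=69868; balance=503252-69868=433384
46. interest=⌊433384·151/10000⌋=6544; principal=77467-6544=70923; balance=433384-70923=362461
47. interest=⌊362461·151/10000⌋=5473; principal=77467-5473=71994; balance=362461-71994=290467
48. interest=⌊290467·151/10000⌋=4386; principal=77467-4386=73081; balance=290467-73081=217386
49. interest=⌊217386·151/10000⌋=3282; principal=77467-3282=74185; balance=217386-74185=143201
50. interest=⌊143201·151/10000⌋=2162; principal=77467-2162=75305; balance=143201-75305=67896
51. interest=⌊67896·151/10000⌋=1025; principal=min(77467-1025,67896)=67896; balance=67896-67896=0

1 41335 36132 2701317
2 40789 36678 2664639
3 40236 37231 2627408
4 39673 37794 2589614
5 39103 38364 2551250
6 38523 38944 2512306
7 37935 39532 2472774
8 37338 40129 2432645
9 36732 40735 2391910
10 36117 41350 2350560
11 35493 41974 2308586
12 34859 42608 2265978
13 34216 43251 2222727
14 33563 43904 2178823
15 32900 44567 2134256
16 32227 45240 2089016
17 31544 45923 2043093
18 30850 46617 1996476
19 30146 47321 1949155
20 29432 48035 1901120
21 28706 48761 1852359
22 27970 49497 1802862
23 27223 50244 1752618
24 26464 51003 1701615
25 25694 51773 1649842
26 24912 52555 1597287
27 24119 53348 1543939
28 23313 54154 1489785
29 22495 54972 1434813
30 21665 55802 1379011
31 20823 56644 1322367
32 19967 57500 1264867
33 19099 58368 1206499
34 18218 59249 1147250
35 17323 60144 1087106
36 16415 61052 1026054
37 15493 61974 964080
38 14557 62910 901170
39 13607 63860 837310
40 12643 64824 772486
41 11664 65803 706683
42 10670 66797 639886
43 9662 67805 572081
44 8638 68829 503252
45 7599 69868 433384
46 6544 70923 362461
47 5473 71994 290467
48 4386 73081 217386
49 3282 74185 143201
50 2162 75305 67896
51 1025 67896 0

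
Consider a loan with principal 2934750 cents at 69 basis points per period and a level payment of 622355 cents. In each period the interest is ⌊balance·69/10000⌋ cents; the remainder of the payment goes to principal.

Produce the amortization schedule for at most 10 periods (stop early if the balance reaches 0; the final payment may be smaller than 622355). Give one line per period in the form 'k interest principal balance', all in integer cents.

1. interest=⌊2934750·69/10000⌋=20249; principal=622355-20249=602106; balance=2934750-602106=2332644
2. interest=⌊2332644·69/10000⌋=16095; principal=622355-16095=606260; balance=2332644-606260=1726384
3. interest=⌊1726384·69/10000⌋=11912; principal=622355-11912=610443; balance=1726384-610443=1115941
4. interest=⌊1115941·69/10000⌋=7699; principal=622355-7699=614656; balance=1115941-614656=501285
5. interest=⌊501285·69/10000⌋=3458; principal=min(622355-3458,501285)=501285; balance=501285-501285=0

1 20249 602106 2332644
2 16095 606260 1726384
3 11912 610443 1115941
4 7699 614656 501285
5 3458 501285 0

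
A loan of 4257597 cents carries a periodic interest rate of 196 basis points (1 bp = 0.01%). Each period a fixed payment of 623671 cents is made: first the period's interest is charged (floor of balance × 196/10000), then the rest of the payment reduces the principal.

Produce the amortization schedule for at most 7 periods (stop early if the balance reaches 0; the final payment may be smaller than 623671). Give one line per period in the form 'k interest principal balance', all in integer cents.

1. interest=⌊4257597·196/10000⌋=83448; principal=623671-83448=540223; balance=4257597-540223=3717374
2. interest=⌊3717374·196/10000⌋=72860; principal=623671-72860=550811; balance=3717374-550811=3166563
3. interest=⌊3166563·196/10000⌋=62064; principal=623671-62064=561607; balance=3166563-561607=2604956
4. interest=⌊2604956·196/10000⌋=51057; principal=623671-51057=572614; balance=2604956-572614=2032342
5. interest=⌊2032342·196/10000⌋=39833; principal=623671-39833=583838; balance=2032342-583838=1448504
6. interest=⌊1448504·196/10000⌋=28390; principal=623671-28390=595281; balance=1448504-595281=853223
7. interest=⌊853223·196/10000⌋=16723; principal=623671-16723=606948; balance=853223-606948=246275

1 83448 540223 3717374
2 72860 550811 3166563
3 62064 561607 2604956
4 51057 572614 2032342
5 39833 583838 1448504
6 28390 595281 853223
7 16723 606948 246275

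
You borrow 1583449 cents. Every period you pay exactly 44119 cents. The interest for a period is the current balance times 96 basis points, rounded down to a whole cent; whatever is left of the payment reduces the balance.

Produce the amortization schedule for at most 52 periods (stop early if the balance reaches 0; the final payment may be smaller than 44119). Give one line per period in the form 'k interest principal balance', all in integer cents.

1 15201 28918 1554531
2 14923 29196 1525335
3 14643 29476 1495859
4 14360 29759 1466100
5 14074 30045 1436055
6 13786 30333 1405722
7 13494 30625 1375097
8 13200 30919 1344178
9 12904 31215 1312963
10 12604 31515 1281448
11 12301 31818 1249630
12 11996 32123 1217507
13 11688 32431 1185076
14 11376 32743 1152333
15 11062 33057 1119276
16 10745 33374 1085902
17 10424 33695 1052207
18 10101 34018 1018189
19 9774 34345 983844
20 9444 34675 949169
21 9112 35007 914162
22 8775 35344 878818
23 8436 35683 843135
24 8094 36025 807110
25 7748 36371 770739
26 7399 36720 734019
27 7046 37073 696946
28 6690 37429 659517
29 6331 37788 621729
30 5968 38151 583578
31 5602 38517 545061
32 5232 38887 506174
33 4859 39260 466914
34 4482 39637 427277
35 4101 40018 387259
36 3717 40402 346857
37 3329 40790 306067
38 2938 41181 264886
39 2542 41577 223309
40 2143 41976 181333
41 1740 42379 138954
42 1333 42786 96168
43 923 43196 52972
44 508 43611 9361
45 89 9361 0

1. interest=⌊1583449·96/10000⌋=15201; principal=44119-15201=28918; balance=1583449-28918=1554531
2. interest=⌊1554531·96/10000⌋=14923; principal=44119-14923=29196; balance=1554531-29196=1525335
3. interest=⌊1525335·96/10000⌋=14643; principal=44119-14643=29476; balance=1525335-29476=1495859
4. interest=⌊1495859·96/10000⌋=14360; principal=44119-14360=29759; balance=1495859-29759=1466100
5. interest=⌊1466100·96/10000⌋=14074; principal=44119-14074=30045; balance=1466100-30045=1436055
6. interest=⌊1436055·96/10000⌋=13786; principal=44119-13786=30333; balance=1436055-30333=1405722
7. interest=⌊1405722·96/10000⌋=13494; principal=44119-13494=30625; balance=1405722-30625=1375097
8. interest=⌊1375097·96/10000⌋=13200; principal=44119-13200=30919; balance=1375097-30919=1344178
9. interest=⌊1344178·96/10000⌋=12904; principal=44119-12904=31215; balance=1344178-31215=1312963
10. interest=⌊1312963·96/10000⌋=12604; principal=44119-12604=31515; balance=1312963-31515=1281448
11. interest=⌊1281448·96/10000⌋=12301; principal=44119-12301=31818; balance=1281448-31818=1249630
12. interest=⌊1249630·96/10000⌋=11996; principal=44119-11996=32123; balance=1249630-32123=1217507
13. interest=⌊1217507·96/10000⌋=11688; principal=44119-11688=32431; balance=1217507-32431=1185076
14. interest=⌊1185076·96/10000⌋=11376; principal=44119-11376=32743; balance=1185076-32743=1152333
15. interest=⌊1152333·96/10000⌋=11062; principal=44119-11062=33057; balance=1152333-33057=1119276
16. interest=⌊1119276·96/10000⌋=10745; principal=44119-10745=33374; balance=1119276-33374=1085902
17. interest=⌊1085902·96/10000⌋=10424; principal=44119-10424=33695; balance=1085902-33695=1052207
18. interest=⌊1052207·96/10000⌋=10101; principal=44119-10101=34018; balance=1052207-34018=1018189
19. interest=⌊1018189·96/10000⌋=9774; principal=44119-9774=34345; balance=1018189-34345=983844
20. interest=⌊983844·96/10000⌋=9444; principal=44119-9444=34675; balance=983844-34675=949169
21. interest=⌊949169·96/10000⌋=9112; principal=44119-9112=35007; balance=949169-35007=914162
22. interest=⌊914162·96/10000⌋=8775; principal=44119-8775=35344; balance=914162-35344=878818
23. interest=⌊878818·96/10000⌋=8436; principal=44119-8436=35683; balance=878818-35683=843135
24. interest=⌊843135·96/10000⌋=8094; principal=44119-8094=36025; balance=843135-36025=807110
25. interest=⌊807110·96/10000⌋=7748; principal=44119-7748=36371; balance=807110-36371=770739
26. interest=⌊770739·96/10000⌋=7399; principal=44119-7399=36720; balance=770739-36720=734019
27. interest=⌊734019·96/10000⌋=7046; principal=44119-7046=37073; balance=734019-37073=696946
28. interest=⌊696946·96/10000⌋=6690; principal=44119-6690=37429; balance=696946-37429=659517
29. interest=⌊659517·96/10000⌋=6331; principal=44119-6331=37788; balance=659517-37788=621729
30. interest=⌊621729·96/10000⌋=5968; principal=44119-5968=38151; balance=621729-38151=583578
31. interest=⌊583578·96/10000⌋=5602; principal=44119-5602=38517; balance=583578-38517=545061
32. interest=⌊545061·96/10000⌋=5232; principal=44119-5232=38887; balance=545061-38887=506174
33. interest=⌊506174·96/10000⌋=4859; principal=44119-4859=39260; balance=506174-39260=466914
34. interest=⌊466914·96/10000⌋=4482; principal=44119-4482=39637; balance=466914-39637=427277
35. interest=⌊427277·96/10000⌋=4101; principal=44119-4101=40018; balance=427277-40018=387259
36. interest=⌊387259·96/10000⌋=3717; principal=44119-3717=40402; balance=387259-40402=346857
37. interest=⌊346857·96/10000⌋=3329; principal=44119-3329=40790; balance=346857-40790=306067
38. interest=⌊306067·96/10000⌋=2938; principal=44119-2938=41181; balance=306067-41181=264886
39. interest=⌊264886·96/10000⌋=2542; principal=44119-2542=41577; balance=264886-41577=223309
40. interest=⌊223309·96/10000⌋=2143; principal=44119-2143=41976; balance=223309-41976=181333
41. interest=⌊181333·96/10000⌋=1740; principal=44119-1740=42379; balance=181333-42379=138954
42. interest=⌊138954·96/10000⌋=1333; principal=44119-1333=42786; balance=138954-42786=96168
43. interest=⌊96168·96/10000⌋=923; principal=44119-923=43196; balance=96168-43196=52972
44. interest=⌊52972·96/10000⌋=508; principal=44119-508=43611; balance=52972-43611=9361
45. interest=⌊9361·96/10000⌋=89; principal=min(44119-89,9361)=9361; balance=9361-9361=0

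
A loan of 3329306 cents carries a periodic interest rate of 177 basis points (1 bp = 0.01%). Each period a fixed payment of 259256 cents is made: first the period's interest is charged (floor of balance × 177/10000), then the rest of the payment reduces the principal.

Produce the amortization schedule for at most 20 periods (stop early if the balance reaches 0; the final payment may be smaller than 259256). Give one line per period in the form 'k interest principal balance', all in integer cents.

1 58928 200328 3128978
2 55382 203874 2925104
3 51774 207482 2717622
4 48101 211155 2506467
5 44364 214892 2291575
6 40560 218696 2072879
7 36689 222567 1850312
8 32750 226506 1623806
9 28741 230515 1393291
10 24661 234595 1158696
11 20508 238748 919948
12 16283 242973 676975
13 11982 247274 429701
14 7605 251651 178050
15 3151 178050 0

1. interest=⌊3329306·177/10000⌋=58928; principal=259256-58928=200328; balance=3329306-200328=3128978
2. interest=⌊3128978·177/10000⌋=55382; principal=259256-55382=203874; balance=3128978-203874=2925104
3. interest=⌊2925104·177/10000⌋=51774; principal=259256-51774=207482; balance=2925104-207482=2717622
4. interest=⌊2717622·177/10000⌋=48101; principal=259256-48101=211155; balance=2717622-211155=2506467
5. interest=⌊2506467·177/10000⌋=44364; principal=259256-44364=214892; balance=2506467-214892=2291575
6. interest=⌊2291575·177/10000⌋=40560; principal=259256-40560=218696; balance=2291575-218696=2072879
7. interest=⌊2072879·177/10000⌋=36689; principal=259256-36689=222567; balance=2072879-222567=1850312
8. interest=⌊1850312·177/10000⌋=32750; principal=259256-32750=226506; balance=1850312-226506=1623806
9. interest=⌊1623806·177/10000⌋=28741; principal=259256-28741=230515; balance=1623806-230515=1393291
10. interest=⌊1393291·177/10000⌋=24661; principal=259256-24661=234595; balance=1393291-234595=1158696
11. interest=⌊1158696·177/10000⌋=20508; principal=259256-20508=238748; balance=1158696-238748=919948
12. interest=⌊919948·177/10000⌋=16283; principal=259256-16283=242973; balance=919948-242973=676975
13. interest=⌊676975·177/10000⌋=11982; principal=259256-11982=247274; balance=676975-247274=429701
14. interest=⌊429701·177/10000⌋=7605; principal=259256-7605=251651; balance=429701-251651=178050
15. interest=⌊178050·177/10000⌋=3151; principal=min(259256-3151,178050)=178050; balance=178050-178050=0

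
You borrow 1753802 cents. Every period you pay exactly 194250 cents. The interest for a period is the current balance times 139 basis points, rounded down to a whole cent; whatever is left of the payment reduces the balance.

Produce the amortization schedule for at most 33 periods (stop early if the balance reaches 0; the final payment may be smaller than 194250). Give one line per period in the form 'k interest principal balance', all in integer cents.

1 24377 169873 1583929
2 22016 172234 1411695
3 19622 174628 1237067
4 17195 177055 1060012
5 14734 179516 880496
6 12238 182012 698484
7 9708 184542 513942
8 7143 187107 326835
9 4543 189707 137128
10 1906 137128 0

1. interest=⌊1753802·139/10000⌋=24377; principal=194250-24377=169873; balance=1753802-169873=1583929
2. interest=⌊1583929·139/10000⌋=22016; principal=194250-22016=172234; balance=1583929-172234=1411695
3. interest=⌊1411695·139/10000⌋=19622; principal=194250-19622=174628; balance=1411695-174628=1237067
4. interest=⌊1237067·139/10000⌋=17195; principal=194250-17195=177055; balance=1237067-177055=1060012
5. interest=⌊1060012·139/10000⌋=14734; principal=194250-14734=179516; balance=1060012-179516=880496
6. interest=⌊880496·139/10000⌋=12238; principal=194250-12238=182012; balance=880496-182012=698484
7. interest=⌊698484·139/10000⌋=9708; principal=194250-9708=184542; balance=698484-184542=513942
8. interest=⌊513942·139/10000⌋=7143; principal=194250-7143=187107; balance=513942-187107=326835
9. interest=⌊326835·139/10000⌋=4543; principal=194250-4543=189707; balance=326835-189707=137128
10. interest=⌊137128·139/10000⌋=1906; principal=min(194250-1906,137128)=137128; balance=137128-137128=0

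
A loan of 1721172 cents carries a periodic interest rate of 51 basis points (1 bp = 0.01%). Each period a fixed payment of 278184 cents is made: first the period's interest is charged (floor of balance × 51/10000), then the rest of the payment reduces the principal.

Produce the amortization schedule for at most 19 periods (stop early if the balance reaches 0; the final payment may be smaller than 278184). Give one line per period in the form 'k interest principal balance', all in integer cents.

1. interest=⌊1721172·51/10000⌋=8777; principal=278184-8777=269407; balance=1721172-269407=1451765
2. interest=⌊1451765·51/10000⌋=7404; principal=278184-7404=270780; balance=1451765-270780=1180985
3. interest=⌊1180985·51/10000⌋=6023; principal=278184-6023=272161; balance=1180985-272161=908824
4. interest=⌊908824·51/10000⌋=4635; principal=278184-4635=273549; balance=908824-273549=635275
5. interest=⌊635275·51/10000⌋=3239; principal=278184-3239=274945; balance=635275-274945=360330
6. interest=⌊360330·51/10000⌋=1837; principal=278184-1837=276347; balance=360330-276347=83983
7. interest=⌊83983·51/10000⌋=428; principal=min(278184-428,83983)=83983; balance=83983-83983=0

1 8777 269407 1451765
2 7404 270780 1180985
3 6023 272161 908824
4 4635 273549 635275
5 3239 274945 360330
6 1837 276347 83983
7 428 83983 0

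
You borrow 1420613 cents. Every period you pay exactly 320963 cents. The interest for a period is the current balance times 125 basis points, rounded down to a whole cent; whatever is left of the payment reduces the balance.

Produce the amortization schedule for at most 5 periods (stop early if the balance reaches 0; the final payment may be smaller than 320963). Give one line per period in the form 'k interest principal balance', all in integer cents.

1 17757 303206 1117407
2 13967 306996 810411
3 10130 310833 499578
4 6244 314719 184859
5 2310 184859 0

1. interest=⌊1420613·125/10000⌋=17757; principal=320963-17757=303206; balance=1420613-303206=1117407
2. interest=⌊1117407·125/10000⌋=13967; principal=320963-13967=306996; balance=1117407-306996=810411
3. interest=⌊810411·125/10000⌋=10130; principal=320963-10130=310833; balance=810411-310833=499578
4. interest=⌊499578·125/10000⌋=6244; principal=320963-6244=314719; balance=499578-314719=184859
5. interest=⌊184859·125/10000⌋=2310; principal=min(320963-2310,184859)=184859; balance=184859-184859=0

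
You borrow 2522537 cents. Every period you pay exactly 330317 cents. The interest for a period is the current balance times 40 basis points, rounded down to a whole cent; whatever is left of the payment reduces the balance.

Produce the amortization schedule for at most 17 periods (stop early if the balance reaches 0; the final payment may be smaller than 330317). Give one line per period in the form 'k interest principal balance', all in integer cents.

1. interest=⌊2522537·40/10000⌋=10090; principal=330317-10090=320227; balance=2522537-320227=2202310
2. interest=⌊2202310·40/10000⌋=8809; principal=330317-8809=321508; balance=2202310-321508=1880802
3. interest=⌊1880802·40/10000⌋=7523; principal=330317-7523=322794; balance=1880802-322794=1558008
4. interest=⌊1558008·40/10000⌋=6232; principal=330317-6232=324085; balance=1558008-324085=1233923
5. interest=⌊1233923·40/10000⌋=4935; principal=330317-4935=325382; balance=1233923-325382=908541
6. interest=⌊908541·40/10000⌋=3634; principal=330317-3634=326683; balance=908541-326683=581858
7. interest=⌊581858·40/10000⌋=2327; principal=330317-2327=327990; balance=581858-327990=253868
8. interest=⌊253868·40/10000⌋=1015; principal=min(330317-1015,253868)=253868; balance=253868-253868=0

1 10090 320227 2202310
2 8809 321508 1880802
3 7523 322794 1558008
4 6232 324085 1233923
5 4935 325382 908541
6 3634 326683 581858
7 2327 327990 253868
8 1015 253868 0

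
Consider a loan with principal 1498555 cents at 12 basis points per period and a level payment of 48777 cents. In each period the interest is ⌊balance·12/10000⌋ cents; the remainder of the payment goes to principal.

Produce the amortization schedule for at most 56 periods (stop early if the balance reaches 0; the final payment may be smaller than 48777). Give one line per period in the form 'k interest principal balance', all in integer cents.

1. interest=⌊1498555·12/10000⌋=1798; principal=48777-1798=46979; balance=1498555-46979=1451576
2. interest=⌊1451576·12/10000⌋=1741; principal=48777-1741=47036; balance=1451576-47036=1404540
3. interest=⌊1404540·12/10000⌋=1685; principal=48777-1685=47092; balance=1404540-47092=1357448
4. interest=⌊1357448·12/10000⌋=1628; principal=48777-1628=47149; balance=1357448-47149=1310299
5. interest=⌊1310299·12/10000⌋=1572; principal=48777-1572=47205; balance=1310299-47205=1263094
6. interest=⌊1263094·12/10000⌋=1515; principal=48777-1515=47262; balance=1263094-47262=1215832
7. interest=⌊1215832·12/10000⌋=1458; principal=48777-1458=47319; balance=1215832-47319=1168513
8. interest=⌊1168513·12/10000⌋=1402; principal=48777-1402=47375; balance=1168513-47375=1121138
9. interest=⌊1121138·12/10000⌋=1345; principal=48777-1345=47432; balance=1121138-47432=1073706
10. interest=⌊1073706·12/10000⌋=1288; principal=48777-1288=47489; balance=1073706-47489=1026217
11. interest=⌊1026217·12/10000⌋=1231; principal=48777-1231=47546; balance=1026217-47546=978671
12. interest=⌊978671·12/10000⌋=1174; principal=48777-1174=47603; balance=978671-47603=931068
13. interest=⌊931068·12/10000⌋=1117; principal=48777-1117=47660; balance=931068-47660=883408
14. interest=⌊883408·12/10000⌋=1060; principal=48777-1060=47717; balance=883408-47717=835691
15. interest=⌊835691·12/10000⌋=1002; principal=48777-1002=47775; balance=835691-47775=787916
16. interest=⌊787916·12/10000⌋=945; principal=48777-945=47832; balance=787916-47832=740084
17. interest=⌊740084·12/10000⌋=888; principal=48777-888=47889; balance=740084-47889=692195
18. interest=⌊692195·12/10000⌋=830; principal=48777-830=47947; balance=692195-47947=644248
19. interest=⌊644248·12/10000⌋=773; principal=48777-773=48004; balance=644248-48004=596244
20. interest=⌊596244·12/10000⌋=715; principal=48777-715=48062; balance=596244-48062=548182
21. interest=⌊548182·12/10000⌋=657; principal=48777-657=48120; balance=548182-48120=500062
22. interest=⌊500062·12/10000⌋=600; principal=48777-600=48177; balance=500062-48177=451885
23. interest=⌊451885·12/10000⌋=542; principal=48777-542=48235; balance=451885-48235=403650
24. interest=⌊403650·12/10000⌋=484; principal=48777-484=48293; balance=403650-48293=355357
25. interest=⌊355357·12/10000⌋=426; principal=48777-426=48351; balance=355357-48351=307006
26. interest=⌊307006·12/10000⌋=368; principal=48777-368=48409; balance=307006-48409=258597
27. interest=⌊258597·12/10000⌋=310; principal=48777-310=48467; balance=258597-48467=210130
28. interest=⌊210130·12/10000⌋=252; principal=48777-252=48525; balance=210130-48525=161605
29. interest=⌊161605·12/10000⌋=193; principal=48777-193=48584; balance=161605-48584=113021
30. interest=⌊113021·12/10000⌋=135; principal=48777-135=48642; balance=113021-48642=64379
31. interest=⌊64379·12/10000⌋=77; principal=48777-77=48700; balance=64379-48700=15679
32. interest=⌊15679·12/10000⌋=18; principal=min(48777-18,15679)=15679; balance=15679-15679=0

1 1798 46979 1451576
2 1741 47036 1404540
3 1685 47092 1357448
4 1628 47149 1310299
5 1572 47205 1263094
6 1515 47262 1215832
7 1458 47319 1168513
8 1402 47375 1121138
9 1345 47432 1073706
10 1288 47489 1026217
11 1231 47546 978671
12 1174 47603 931068
13 1117 47660 883408
14 1060 47717 835691
15 1002 47775 787916
16 945 47832 740084
17 888 47889 692195
18 830 47947 644248
19 773 48004 596244
20 715 48062 548182
21 657 48120 500062
22 600 48177 451885
23 542 48235 403650
24 484 48293 355357
25 426 48351 307006
26 368 48409 258597
27 310 48467 210130
28 252 48525 161605
29 193 48584 113021
30 135 48642 64379
31 77 48700 15679
32 18 15679 0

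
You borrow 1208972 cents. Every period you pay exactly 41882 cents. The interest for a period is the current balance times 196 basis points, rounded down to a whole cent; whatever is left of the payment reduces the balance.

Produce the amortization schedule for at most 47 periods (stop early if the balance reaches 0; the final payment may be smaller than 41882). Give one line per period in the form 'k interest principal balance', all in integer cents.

1 23695 18187 1190785
2 23339 18543 1172242
3 22975 18907 1153335
4 22605 19277 1134058
5 22227 19655 1114403
6 21842 20040 1094363
7 21449 20433 1073930
8 21049 20833 1053097
9 20640 21242 1031855
10 20224 21658 1010197
11 19799 22083 988114
12 19367 22515 965599
13 18925 22957 942642
14 18475 23407 919235
15 18017 23865 895370
16 17549 24333 871037
17 17072 24810 846227
18 16586 25296 820931
19 16090 25792 795139
20 15584 26298 768841
21 15069 26813 742028
22 14543 27339 714689
23 14007 27875 686814
24 13461 28421 658393
25 12904 28978 629415
26 12336 29546 599869
27 11757 30125 569744
28 11166 30716 539028
29 10564 31318 507710
30 9951 31931 475779
31 9325 32557 443222
32 8687 33195 410027
33 8036 33846 376181
34 7373 34509 341672
35 6696 35186 306486
36 6007 35875 270611
37 5303 36579 234032
38 4587 37295 196737
39 3856 38026 158711
40 3110 38772 119939
41 2350 39532 80407
42 1575 40307 40100
43 785 40100 0

1. interest=⌊1208972·196/10000⌋=23695; principal=41882-23695=18187; balance=1208972-18187=1190785
2. interest=⌊1190785·196/10000⌋=23339; principal=41882-23339=18543; balance=1190785-18543=1172242
3. interest=⌊1172242·196/10000⌋=22975; principal=41882-22975=18907; balance=1172242-18907=1153335
4. interest=⌊1153335·196/10000⌋=22605; principal=41882-22605=19277; balance=1153335-19277=1134058
5. interest=⌊1134058·196/10000⌋=22227; principal=41882-22227=19655; balance=1134058-19655=1114403
6. interest=⌊1114403·196/10000⌋=21842; principal=41882-21842=20040; balance=1114403-20040=1094363
7. interest=⌊1094363·196/10000⌋=21449; principal=41882-21449=20433; balance=1094363-20433=1073930
8. interest=⌊1073930·196/10000⌋=21049; principal=41882-21049=20833; balance=1073930-20833=1053097
9. interest=⌊1053097·196/10000⌋=20640; principal=41882-20640=21242; balance=1053097-21242=1031855
10. interest=⌊1031855·196/10000⌋=20224; principal=41882-20224=21658; balance=1031855-21658=1010197
11. interest=⌊1010197·196/10000⌋=19799; principal=41882-19799=22083; balance=1010197-22083=988114
12. interest=⌊988114·196/10000⌋=19367; principal=41882-19367=22515; balance=988114-22515=965599
13. interest=⌊965599·196/10000⌋=18925; principal=41882-18925=22957; balance=965599-22957=942642
14. interest=⌊942642·196/10000⌋=18475; principal=41882-18475=23407; balance=942642-23407=919235
15. interest=⌊919235·196/10000⌋=18017; principal=41882-18017=23865; balance=919235-23865=895370
16. interest=⌊895370·196/10000⌋=17549; principal=41882-17549=24333; balance=895370-24333=871037
17. interest=⌊871037·196/10000⌋=17072; principal=41882-17072=24810; balance=871037-24810=846227
18. interest=⌊846227·196/10000⌋=16586; principal=41882-16586=25296; balance=846227-25296=820931
19. interest=⌊820931·196/10000⌋=16090; principal=41882-16090=25792; balance=820931-25792=795139
20. interest=⌊795139·196/10000⌋=15584; principal=41882-15584=26298; balance=795139-26298=768841
21. interest=⌊768841·196/10000⌋=15069; principal=41882-15069=26813; balance=768841-26813=742028
22. interest=⌊742028·196/10000⌋=14543; principal=41882-14543=27339; balance=742028-27339=714689
23. interest=⌊714689·196/10000⌋=14007; principal=41882-14007=27875; balance=714689-27875=686814
24. interest=⌊686814·196/10000⌋=13461; principal=41882-13461=28421; balance=686814-28421=658393
25. interest=⌊658393·196/10000⌋=12904; principal=41882-12904=28978; balance=658393-28978=629415
26. interest=⌊629415·196/10000⌋=12336; principal=41882-12336=29546; balance=629415-29546=599869
27. interest=⌊599869·196/10000⌋=11757; principal=41882-11757=30125; balance=599869-30125=569744
28. interest=⌊569744·196/10000⌋=11166; principal=41882-11166=30716; balance=569744-30716=539028
29. interest=⌊539028·196/10000⌋=10564; principal=41882-10564=31318; balance=539028-31318=507710
30. interest=⌊507710·196/10000⌋=9951; principal=41882-9951=31931; balance=507710-31931=475779
31. interest=⌊475779·196/10000⌋=9325; principal=41882-9325=32557; balance=475779-32557=443222
32. interest=⌊443222·196/10000⌋=8687; principal=41882-8687=33195; balance=443222-33195=410027
33. interest=⌊410027·196/10000⌋=8036; principal=41882-8036=33846; balance=410027-33846=376181
34. interest=⌊376181·196/10000⌋=7373; principal=41882-7373=34509; balance=376181-34509=341672
35. interest=⌊341672·196/10000⌋=6696; principal=41882-6696=35186; balance=341672-35186=306486
36. interest=⌊306486·196/10000⌋=6007; principal=41882-6007=35875; balance=306486-35875=270611
37. interest=⌊270611·196/10000⌋=5303; principal=41882-5303=36579; balance=270611-36579=234032
38. interest=⌊234032·196/10000⌋=4587; principal=41882-4587=37295; balance=234032-37295=196737
39. interest=⌊196737·196/10000⌋=3856; principal=41882-3856=38026; balance=196737-38026=158711
40. interest=⌊158711·196/10000⌋=3110; principal=41882-3110=38772; balance=158711-38772=119939
41. interest=⌊119939·196/10000⌋=2350; principal=41882-2350=39532; balance=119939-39532=80407
42. interest=⌊80407·196/10000⌋=1575; principal=41882-1575=40307; balance=80407-40307=40100
43. interest=⌊40100·196/10000⌋=785; principal=min(41882-785,40100)=40100; balance=40100-40100=0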